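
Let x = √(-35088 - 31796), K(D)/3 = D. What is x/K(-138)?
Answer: -I*√16721/207 ≈ -0.62468*I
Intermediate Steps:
K(D) = 3*D
x = 2*I*√16721 (x = √(-66884) = 2*I*√16721 ≈ 258.62*I)
x/K(-138) = (2*I*√16721)/((3*(-138))) = (2*I*√16721)/(-414) = (2*I*√16721)*(-1/414) = -I*√16721/207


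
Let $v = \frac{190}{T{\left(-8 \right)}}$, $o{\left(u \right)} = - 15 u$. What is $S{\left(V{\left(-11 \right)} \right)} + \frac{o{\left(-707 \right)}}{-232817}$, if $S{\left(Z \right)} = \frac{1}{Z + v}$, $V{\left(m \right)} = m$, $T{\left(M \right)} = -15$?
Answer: $- \frac{1451406}{16530007} \approx -0.087804$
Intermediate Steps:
$v = - \frac{38}{3}$ ($v = \frac{190}{-15} = 190 \left(- \frac{1}{15}\right) = - \frac{38}{3} \approx -12.667$)
$S{\left(Z \right)} = \frac{1}{- \frac{38}{3} + Z}$ ($S{\left(Z \right)} = \frac{1}{Z - \frac{38}{3}} = \frac{1}{- \frac{38}{3} + Z}$)
$S{\left(V{\left(-11 \right)} \right)} + \frac{o{\left(-707 \right)}}{-232817} = \frac{3}{-38 + 3 \left(-11\right)} + \frac{\left(-15\right) \left(-707\right)}{-232817} = \frac{3}{-38 - 33} + 10605 \left(- \frac{1}{232817}\right) = \frac{3}{-71} - \frac{10605}{232817} = 3 \left(- \frac{1}{71}\right) - \frac{10605}{232817} = - \frac{3}{71} - \frac{10605}{232817} = - \frac{1451406}{16530007}$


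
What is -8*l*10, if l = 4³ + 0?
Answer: -5120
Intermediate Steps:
l = 64 (l = 64 + 0 = 64)
-8*l*10 = -8*64*10 = -512*10 = -5120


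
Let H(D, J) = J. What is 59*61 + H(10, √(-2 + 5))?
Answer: 3599 + √3 ≈ 3600.7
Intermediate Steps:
59*61 + H(10, √(-2 + 5)) = 59*61 + √(-2 + 5) = 3599 + √3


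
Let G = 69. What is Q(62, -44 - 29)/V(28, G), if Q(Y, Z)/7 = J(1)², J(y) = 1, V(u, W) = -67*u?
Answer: -1/268 ≈ -0.0037313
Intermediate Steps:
Q(Y, Z) = 7 (Q(Y, Z) = 7*1² = 7*1 = 7)
Q(62, -44 - 29)/V(28, G) = 7/((-67*28)) = 7/(-1876) = 7*(-1/1876) = -1/268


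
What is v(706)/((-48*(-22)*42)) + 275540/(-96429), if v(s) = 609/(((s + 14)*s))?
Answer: -98603993999053/34507819653120 ≈ -2.8574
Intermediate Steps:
v(s) = 609/(s*(14 + s)) (v(s) = 609/(((14 + s)*s)) = 609/((s*(14 + s))) = 609*(1/(s*(14 + s))) = 609/(s*(14 + s)))
v(706)/((-48*(-22)*42)) + 275540/(-96429) = (609/(706*(14 + 706)))/((-48*(-22)*42)) + 275540/(-96429) = (609*(1/706)/720)/((1056*42)) + 275540*(-1/96429) = (609*(1/706)*(1/720))/44352 - 275540/96429 = (203/169440)*(1/44352) - 275540/96429 = 29/1073571840 - 275540/96429 = -98603993999053/34507819653120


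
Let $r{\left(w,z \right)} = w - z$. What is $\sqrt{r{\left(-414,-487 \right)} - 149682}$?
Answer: $41 i \sqrt{89} \approx 386.79 i$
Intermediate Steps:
$\sqrt{r{\left(-414,-487 \right)} - 149682} = \sqrt{\left(-414 - -487\right) - 149682} = \sqrt{\left(-414 + 487\right) - 149682} = \sqrt{73 - 149682} = \sqrt{-149609} = 41 i \sqrt{89}$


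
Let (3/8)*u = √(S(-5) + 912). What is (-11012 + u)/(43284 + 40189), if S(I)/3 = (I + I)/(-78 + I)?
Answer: -11012/83473 + 8*√698362/6928259 ≈ -0.13096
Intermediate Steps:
S(I) = 6*I/(-78 + I) (S(I) = 3*((I + I)/(-78 + I)) = 3*((2*I)/(-78 + I)) = 3*(2*I/(-78 + I)) = 6*I/(-78 + I))
u = 8*√698362/83 (u = 8*√(6*(-5)/(-78 - 5) + 912)/3 = 8*√(6*(-5)/(-83) + 912)/3 = 8*√(6*(-5)*(-1/83) + 912)/3 = 8*√(30/83 + 912)/3 = 8*√(75726/83)/3 = 8*(3*√698362/83)/3 = 8*√698362/83 ≈ 80.547)
(-11012 + u)/(43284 + 40189) = (-11012 + 8*√698362/83)/(43284 + 40189) = (-11012 + 8*√698362/83)/83473 = (-11012 + 8*√698362/83)*(1/83473) = -11012/83473 + 8*√698362/6928259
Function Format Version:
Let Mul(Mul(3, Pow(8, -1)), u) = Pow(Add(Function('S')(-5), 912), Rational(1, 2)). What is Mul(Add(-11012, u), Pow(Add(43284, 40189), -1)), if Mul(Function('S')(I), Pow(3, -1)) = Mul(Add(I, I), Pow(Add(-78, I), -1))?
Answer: Add(Rational(-11012, 83473), Mul(Rational(8, 6928259), Pow(698362, Rational(1, 2)))) ≈ -0.13096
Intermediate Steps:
Function('S')(I) = Mul(6, I, Pow(Add(-78, I), -1)) (Function('S')(I) = Mul(3, Mul(Add(I, I), Pow(Add(-78, I), -1))) = Mul(3, Mul(Mul(2, I), Pow(Add(-78, I), -1))) = Mul(3, Mul(2, I, Pow(Add(-78, I), -1))) = Mul(6, I, Pow(Add(-78, I), -1)))
u = Mul(Rational(8, 83), Pow(698362, Rational(1, 2))) (u = Mul(Rational(8, 3), Pow(Add(Mul(6, -5, Pow(Add(-78, -5), -1)), 912), Rational(1, 2))) = Mul(Rational(8, 3), Pow(Add(Mul(6, -5, Pow(-83, -1)), 912), Rational(1, 2))) = Mul(Rational(8, 3), Pow(Add(Mul(6, -5, Rational(-1, 83)), 912), Rational(1, 2))) = Mul(Rational(8, 3), Pow(Add(Rational(30, 83), 912), Rational(1, 2))) = Mul(Rational(8, 3), Pow(Rational(75726, 83), Rational(1, 2))) = Mul(Rational(8, 3), Mul(Rational(3, 83), Pow(698362, Rational(1, 2)))) = Mul(Rational(8, 83), Pow(698362, Rational(1, 2))) ≈ 80.547)
Mul(Add(-11012, u), Pow(Add(43284, 40189), -1)) = Mul(Add(-11012, Mul(Rational(8, 83), Pow(698362, Rational(1, 2)))), Pow(Add(43284, 40189), -1)) = Mul(Add(-11012, Mul(Rational(8, 83), Pow(698362, Rational(1, 2)))), Pow(83473, -1)) = Mul(Add(-11012, Mul(Rational(8, 83), Pow(698362, Rational(1, 2)))), Rational(1, 83473)) = Add(Rational(-11012, 83473), Mul(Rational(8, 6928259), Pow(698362, Rational(1, 2))))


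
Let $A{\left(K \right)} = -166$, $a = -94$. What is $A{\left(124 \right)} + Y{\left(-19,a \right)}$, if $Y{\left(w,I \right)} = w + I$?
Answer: $-279$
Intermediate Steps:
$Y{\left(w,I \right)} = I + w$
$A{\left(124 \right)} + Y{\left(-19,a \right)} = -166 - 113 = -279$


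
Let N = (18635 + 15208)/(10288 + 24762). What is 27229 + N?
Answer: 954410293/35050 ≈ 27230.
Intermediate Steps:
N = 33843/35050 ≈ 0.96556
27229 + N = 27229 + 33843/35050 = 954410293/35050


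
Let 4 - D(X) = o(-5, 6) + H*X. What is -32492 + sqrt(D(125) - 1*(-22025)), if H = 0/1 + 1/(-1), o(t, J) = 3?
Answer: -32492 + sqrt(22151) ≈ -32343.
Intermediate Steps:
H = -1 (H = 0*1 + 1*(-1) = 0 - 1 = -1)
D(X) = 1 + X (D(X) = 4 - (3 - X) = 4 + (-3 + X) = 1 + X)
-32492 + sqrt(D(125) - 1*(-22025)) = -32492 + sqrt((1 + 125) - 1*(-22025)) = -32492 + sqrt(126 + 22025) = -32492 + sqrt(22151)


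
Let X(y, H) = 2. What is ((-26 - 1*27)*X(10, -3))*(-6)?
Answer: 636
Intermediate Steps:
((-26 - 1*27)*X(10, -3))*(-6) = ((-26 - 1*27)*2)*(-6) = ((-26 - 27)*2)*(-6) = -53*2*(-6) = -106*(-6) = 636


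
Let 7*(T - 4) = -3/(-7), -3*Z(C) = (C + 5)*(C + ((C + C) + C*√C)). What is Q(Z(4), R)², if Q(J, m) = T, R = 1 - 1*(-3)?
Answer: 39601/2401 ≈ 16.494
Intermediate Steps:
R = 4 (R = 1 + 3 = 4)
Z(C) = -(5 + C)*(C^(3/2) + 3*C)/3 (Z(C) = -(C + 5)*(C + ((C + C) + C*√C))/3 = -(5 + C)*(C + (2*C + C^(3/2)))/3 = -(5 + C)*(C + (C^(3/2) + 2*C))/3 = -(5 + C)*(C^(3/2) + 3*C)/3)
T = 199/49 (T = 4 + (-3/(-7))/7 = 4 + (-3*(-⅐))/7 = 4 + (⅐)*(3/7) = 4 + 3/49 = 199/49 ≈ 4.0612)
Q(J, m) = 199/49
Q(Z(4), R)² = (199/49)² = 39601/2401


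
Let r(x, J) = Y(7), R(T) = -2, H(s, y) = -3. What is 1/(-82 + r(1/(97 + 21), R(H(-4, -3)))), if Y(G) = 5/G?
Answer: -7/569 ≈ -0.012302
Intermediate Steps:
r(x, J) = 5/7
1/(-82 + r(1/(97 + 21), R(H(-4, -3)))) = 1/(-82 + 5/7) = 1/(-569/7) = -7/569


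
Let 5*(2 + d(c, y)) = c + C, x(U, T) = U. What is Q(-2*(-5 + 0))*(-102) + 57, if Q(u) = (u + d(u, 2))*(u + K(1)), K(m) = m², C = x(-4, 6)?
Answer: -51327/5 ≈ -10265.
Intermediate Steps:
C = -4
d(c, y) = -14/5 + c/5 (d(c, y) = -2 + (c - 4)/5 = -2 + (-4 + c)/5 = -2 + (-⅘ + c/5) = -14/5 + c/5)
Q(u) = (1 + u)*(-14/5 + 6*u/5) (Q(u) = (u + (-14/5 + u/5))*(u + 1²) = (-14/5 + 6*u/5)*(u + 1) = (-14/5 + 6*u/5)*(1 + u) = (1 + u)*(-14/5 + 6*u/5))
Q(-2*(-5 + 0))*(-102) + 57 = (-14/5 - (-16)*(-5 + 0)/5 + 6*(-2*(-5 + 0))²/5)*(-102) + 57 = (-14/5 - (-16)*(-5)/5 + 6*(-2*(-5))²/5)*(-102) + 57 = (-14/5 - 8/5*10 + (6/5)*10²)*(-102) + 57 = (-14/5 - 16 + (6/5)*100)*(-102) + 57 = (-14/5 - 16 + 120)*(-102) + 57 = (506/5)*(-102) + 57 = -51612/5 + 57 = -51327/5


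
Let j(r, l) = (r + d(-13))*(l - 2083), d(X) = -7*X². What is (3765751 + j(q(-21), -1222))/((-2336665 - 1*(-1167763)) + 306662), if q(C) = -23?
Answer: -7751581/862240 ≈ -8.9901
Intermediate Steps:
j(r, l) = (-2083 + l)*(-1183 + r) (j(r, l) = (r - 7*(-13)²)*(l - 2083) = (r - 7*169)*(-2083 + l) = (r - 1183)*(-2083 + l) = (-1183 + r)*(-2083 + l) = (-2083 + l)*(-1183 + r))
(3765751 + j(q(-21), -1222))/((-2336665 - 1*(-1167763)) + 306662) = (3765751 + (2464189 - 2083*(-23) - 1183*(-1222) - 1222*(-23)))/((-2336665 - 1*(-1167763)) + 306662) = (3765751 + (2464189 + 47909 + 1445626 + 28106))/((-2336665 + 1167763) + 306662) = (3765751 + 3985830)/(-1168902 + 306662) = 7751581/(-862240) = 7751581*(-1/862240) = -7751581/862240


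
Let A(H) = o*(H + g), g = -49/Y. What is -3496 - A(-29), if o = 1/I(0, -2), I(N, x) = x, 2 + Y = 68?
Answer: -463435/132 ≈ -3510.9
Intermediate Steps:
Y = 66 (Y = -2 + 68 = 66)
g = -49/66 ≈ -0.74242
o = -½ (o = 1/(-2) = -½ ≈ -0.50000)
A(H) = 49/132 - H/2 (A(H) = -(H - 49/66)/2 = -(-49/66 + H)/2 = 49/132 - H/2)
-3496 - A(-29) = -3496 - (49/132 - ½*(-29)) = -3496 - (49/132 + 29/2) = -3496 - 1*1963/132 = -3496 - 1963/132 = -463435/132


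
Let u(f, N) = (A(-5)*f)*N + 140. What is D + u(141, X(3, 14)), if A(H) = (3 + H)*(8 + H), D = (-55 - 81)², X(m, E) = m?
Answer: 16098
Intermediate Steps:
D = 18496 (D = (-136)² = 18496)
u(f, N) = 140 - 6*N*f (u(f, N) = ((24 + (-5)² + 11*(-5))*f)*N + 140 = ((24 + 25 - 55)*f)*N + 140 = (-6*f)*N + 140 = -6*N*f + 140 = 140 - 6*N*f)
D + u(141, X(3, 14)) = 18496 + (140 - 6*3*141) = 18496 + (140 - 2538) = 18496 - 2398 = 16098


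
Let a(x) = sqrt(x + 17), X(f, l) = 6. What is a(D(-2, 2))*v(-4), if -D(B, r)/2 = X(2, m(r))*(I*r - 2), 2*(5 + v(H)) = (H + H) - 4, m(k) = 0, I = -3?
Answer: -11*sqrt(113) ≈ -116.93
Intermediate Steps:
v(H) = -7 + H (v(H) = -5 + ((H + H) - 4)/2 = -5 + (2*H - 4)/2 = -5 + (-4 + 2*H)/2 = -5 + (-2 + H) = -7 + H)
D(B, r) = 24 + 36*r (D(B, r) = -12*(-3*r - 2) = -12*(-2 - 3*r) = -2*(-12 - 18*r) = 24 + 36*r)
a(x) = sqrt(17 + x)
a(D(-2, 2))*v(-4) = sqrt(17 + (24 + 36*2))*(-7 - 4) = sqrt(17 + (24 + 72))*(-11) = sqrt(17 + 96)*(-11) = sqrt(113)*(-11) = -11*sqrt(113)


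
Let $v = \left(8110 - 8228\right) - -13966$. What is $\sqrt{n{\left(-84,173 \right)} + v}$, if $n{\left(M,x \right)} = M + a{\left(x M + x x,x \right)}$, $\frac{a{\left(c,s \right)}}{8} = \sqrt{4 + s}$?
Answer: $2 \sqrt{3441 + 2 \sqrt{177}} \approx 117.77$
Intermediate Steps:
$a{\left(c,s \right)} = 8 \sqrt{4 + s}$
$n{\left(M,x \right)} = M + 8 \sqrt{4 + x}$
$v = 13848$ ($v = \left(8110 - 8228\right) + 13966 = -118 + 13966 = 13848$)
$\sqrt{n{\left(-84,173 \right)} + v} = \sqrt{\left(-84 + 8 \sqrt{4 + 173}\right) + 13848} = \sqrt{\left(-84 + 8 \sqrt{177}\right) + 13848} = \sqrt{13764 + 8 \sqrt{177}}$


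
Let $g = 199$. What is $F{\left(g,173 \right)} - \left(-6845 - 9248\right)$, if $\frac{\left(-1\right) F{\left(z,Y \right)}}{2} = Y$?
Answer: $15747$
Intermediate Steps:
$F{\left(z,Y \right)} = - 2 Y$
$F{\left(g,173 \right)} - \left(-6845 - 9248\right) = \left(-2\right) 173 - \left(-6845 - 9248\right) = -346 - -16093 = -346 + 16093 = 15747$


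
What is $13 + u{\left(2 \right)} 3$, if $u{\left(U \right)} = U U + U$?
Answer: $31$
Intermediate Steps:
$u{\left(U \right)} = U + U^{2}$ ($u{\left(U \right)} = U^{2} + U = U + U^{2}$)
$13 + u{\left(2 \right)} 3 = 13 + 2 \left(1 + 2\right) 3 = 13 + 2 \cdot 3 \cdot 3 = 13 + 6 \cdot 3 = 13 + 18 = 31$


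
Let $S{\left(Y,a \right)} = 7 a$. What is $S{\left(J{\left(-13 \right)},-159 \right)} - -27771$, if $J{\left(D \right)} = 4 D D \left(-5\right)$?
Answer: $26658$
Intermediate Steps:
$J{\left(D \right)} = - 20 D^{2}$ ($J{\left(D \right)} = 4 D^{2} \left(-5\right) = - 20 D^{2}$)
$S{\left(J{\left(-13 \right)},-159 \right)} - -27771 = 7 \left(-159\right) - -27771 = -1113 + 27771 = 26658$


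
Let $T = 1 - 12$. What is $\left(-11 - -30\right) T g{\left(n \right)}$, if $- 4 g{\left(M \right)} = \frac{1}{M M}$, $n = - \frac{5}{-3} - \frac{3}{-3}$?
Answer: $\frac{1881}{256} \approx 7.3477$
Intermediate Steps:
$T = -11$ ($T = 1 - 12 = -11$)
$n = \frac{8}{3}$ ($n = \left(-5\right) \left(- \frac{1}{3}\right) - -1 = \frac{5}{3} + 1 = \frac{8}{3} \approx 2.6667$)
$g{\left(M \right)} = - \frac{1}{4 M^{2}}$ ($g{\left(M \right)} = - \frac{\frac{1}{M} \frac{1}{M}}{4} = - \frac{1}{4 M^{2}}$)
$\left(-11 - -30\right) T g{\left(n \right)} = \left(-11 - -30\right) \left(-11\right) \left(- \frac{1}{4 \cdot \frac{64}{9}}\right) = \left(-11 + 30\right) \left(-11\right) \left(\left(- \frac{1}{4}\right) \frac{9}{64}\right) = 19 \left(-11\right) \left(- \frac{9}{256}\right) = \left(-209\right) \left(- \frac{9}{256}\right) = \frac{1881}{256}$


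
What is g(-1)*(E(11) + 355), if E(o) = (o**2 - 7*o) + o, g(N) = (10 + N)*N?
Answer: -3690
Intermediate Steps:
g(N) = N*(10 + N)
E(o) = o**2 - 6*o
g(-1)*(E(11) + 355) = (-(10 - 1))*(11*(-6 + 11) + 355) = (-1*9)*(11*5 + 355) = -9*(55 + 355) = -9*410 = -3690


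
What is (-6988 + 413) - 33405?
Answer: -39980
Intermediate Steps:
(-6988 + 413) - 33405 = -6575 - 33405 = -39980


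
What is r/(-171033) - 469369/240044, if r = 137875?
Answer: -113373654677/41055445452 ≈ -2.7615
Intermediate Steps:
r/(-171033) - 469369/240044 = 137875/(-171033) - 469369/240044 = 137875*(-1/171033) - 469369*1/240044 = -137875/171033 - 469369/240044 = -113373654677/41055445452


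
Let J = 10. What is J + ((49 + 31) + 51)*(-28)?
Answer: -3658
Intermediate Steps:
J + ((49 + 31) + 51)*(-28) = 10 + ((49 + 31) + 51)*(-28) = 10 + (80 + 51)*(-28) = 10 + 131*(-28) = 10 - 3668 = -3658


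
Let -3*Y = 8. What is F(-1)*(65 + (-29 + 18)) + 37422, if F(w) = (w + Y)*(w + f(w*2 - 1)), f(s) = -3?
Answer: 38214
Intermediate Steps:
Y = -8/3 (Y = -⅓*8 = -8/3 ≈ -2.6667)
F(w) = (-3 + w)*(-8/3 + w) (F(w) = (w - 8/3)*(w - 3) = (-8/3 + w)*(-3 + w) = (-3 + w)*(-8/3 + w))
F(-1)*(65 + (-29 + 18)) + 37422 = (8 + (-1)² - 17/3*(-1))*(65 + (-29 + 18)) + 37422 = (8 + 1 + 17/3)*(65 - 11) + 37422 = (44/3)*54 + 37422 = 792 + 37422 = 38214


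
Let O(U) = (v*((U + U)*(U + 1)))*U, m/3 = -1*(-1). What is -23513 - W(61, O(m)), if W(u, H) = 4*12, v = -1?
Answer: -23561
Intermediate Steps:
m = 3 (m = 3*(-1*(-1)) = 3*1 = 3)
O(U) = -2*U**2*(1 + U) (O(U) = (-(U + U)*(U + 1))*U = (-2*U*(1 + U))*U = -2*U**2*(1 + U))
W(u, H) = 48
-23513 - W(61, O(m)) = -23513 - 1*48 = -23513 - 48 = -23561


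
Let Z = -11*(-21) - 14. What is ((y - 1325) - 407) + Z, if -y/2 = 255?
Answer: -2025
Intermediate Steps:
y = -510 (y = -2*255 = -510)
Z = 217 (Z = 231 - 14 = 217)
((y - 1325) - 407) + Z = ((-510 - 1325) - 407) + 217 = (-1835 - 407) + 217 = -2242 + 217 = -2025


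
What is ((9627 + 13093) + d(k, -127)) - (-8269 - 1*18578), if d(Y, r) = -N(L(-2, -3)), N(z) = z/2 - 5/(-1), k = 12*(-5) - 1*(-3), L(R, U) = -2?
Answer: 49563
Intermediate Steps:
k = -57 (k = -60 + 3 = -57)
N(z) = 5 + z/2 (N(z) = z*(½) - 5*(-1) = z/2 + 5 = 5 + z/2)
d(Y, r) = -4 (d(Y, r) = -(5 + (½)*(-2)) = -(5 - 1) = -1*4 = -4)
((9627 + 13093) + d(k, -127)) - (-8269 - 1*18578) = ((9627 + 13093) - 4) - (-8269 - 1*18578) = (22720 - 4) - (-8269 - 18578) = 22716 - 1*(-26847) = 22716 + 26847 = 49563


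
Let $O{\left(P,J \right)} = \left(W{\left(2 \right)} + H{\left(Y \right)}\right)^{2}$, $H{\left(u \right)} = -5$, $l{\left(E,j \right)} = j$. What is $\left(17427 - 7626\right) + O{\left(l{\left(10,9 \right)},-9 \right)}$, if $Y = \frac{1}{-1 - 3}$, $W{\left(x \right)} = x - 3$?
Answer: $9837$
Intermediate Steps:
$W{\left(x \right)} = -3 + x$ ($W{\left(x \right)} = x - 3 = -3 + x$)
$Y = - \frac{1}{4}$ ($Y = \frac{1}{-4} = - \frac{1}{4} \approx -0.25$)
$O{\left(P,J \right)} = 36$ ($O{\left(P,J \right)} = \left(\left(-3 + 2\right) - 5\right)^{2} = \left(-1 - 5\right)^{2} = \left(-6\right)^{2} = 36$)
$\left(17427 - 7626\right) + O{\left(l{\left(10,9 \right)},-9 \right)} = \left(17427 - 7626\right) + 36 = 9801 + 36 = 9837$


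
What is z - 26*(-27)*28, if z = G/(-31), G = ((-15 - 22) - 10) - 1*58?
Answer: 609441/31 ≈ 19659.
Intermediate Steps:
G = -105 (G = (-37 - 10) - 58 = -47 - 58 = -105)
z = 105/31 (z = -105/(-31) = -1/31*(-105) = 105/31 ≈ 3.3871)
z - 26*(-27)*28 = 105/31 - 26*(-27)*28 = 105/31 - (-702)*28 = 105/31 - 1*(-19656) = 105/31 + 19656 = 609441/31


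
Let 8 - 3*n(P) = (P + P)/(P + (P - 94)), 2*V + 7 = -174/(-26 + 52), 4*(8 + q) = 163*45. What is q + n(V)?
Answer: 639931/350 ≈ 1828.4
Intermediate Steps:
q = 7303/4 (q = -8 + (163*45)/4 = -8 + (¼)*7335 = -8 + 7335/4 = 7303/4 ≈ 1825.8)
V = -89/13 (V = -7/2 + (-174/(-26 + 52))/2 = -7/2 + (-174/26)/2 = -7/2 + (-174*1/26)/2 = -7/2 + (½)*(-87/13) = -7/2 - 87/26 = -89/13 ≈ -6.8462)
n(P) = 8/3 - 2*P/(3*(-94 + 2*P)) (n(P) = 8/3 - (P + P)/(3*(P + (P - 94))) = 8/3 - 2*P/(3*(P + (-94 + P))) = 8/3 - 2*P/(3*(-94 + 2*P)))
q + n(V) = 7303/4 + (-376 + 7*(-89/13))/(3*(-47 - 89/13)) = 7303/4 + (-376 - 623/13)/(3*(-700/13)) = 7303/4 + (⅓)*(-13/700)*(-5511/13) = 7303/4 + 1837/700 = 639931/350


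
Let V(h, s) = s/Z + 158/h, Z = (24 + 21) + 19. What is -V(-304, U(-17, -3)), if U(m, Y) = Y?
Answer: 689/1216 ≈ 0.56661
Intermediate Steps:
Z = 64 (Z = 45 + 19 = 64)
V(h, s) = 158/h + s/64 (V(h, s) = s/64 + 158/h = 158/h + s/64)
-V(-304, U(-17, -3)) = -(158/(-304) + (1/64)*(-3)) = -(158*(-1/304) - 3/64) = -(-79/152 - 3/64) = -1*(-689/1216) = 689/1216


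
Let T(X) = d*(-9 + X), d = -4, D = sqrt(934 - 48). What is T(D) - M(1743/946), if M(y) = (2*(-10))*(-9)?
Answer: -144 - 4*sqrt(886) ≈ -263.06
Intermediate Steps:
D = sqrt(886) ≈ 29.766
M(y) = 180 (M(y) = -20*(-9) = 180)
T(X) = 36 - 4*X (T(X) = -4*(-9 + X) = 36 - 4*X)
T(D) - M(1743/946) = (36 - 4*sqrt(886)) - 1*180 = (36 - 4*sqrt(886)) - 180 = -144 - 4*sqrt(886)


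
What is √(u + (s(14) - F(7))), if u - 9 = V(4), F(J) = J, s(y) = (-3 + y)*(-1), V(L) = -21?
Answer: I*√30 ≈ 5.4772*I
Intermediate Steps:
s(y) = 3 - y
u = -12 (u = 9 - 21 = -12)
√(u + (s(14) - F(7))) = √(-12 + ((3 - 1*14) - 1*7)) = √(-12 + ((3 - 14) - 7)) = √(-12 + (-11 - 7)) = √(-12 - 18) = √(-30) = I*√30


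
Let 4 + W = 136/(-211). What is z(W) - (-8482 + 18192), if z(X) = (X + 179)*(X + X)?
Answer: -504405350/44521 ≈ -11330.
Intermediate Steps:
W = -980/211 (W = -4 + 136/(-211) = -4 + 136*(-1/211) = -4 - 136/211 = -980/211 ≈ -4.6445)
z(X) = 2*X*(179 + X) (z(X) = (179 + X)*(2*X) = 2*X*(179 + X))
z(W) - (-8482 + 18192) = 2*(-980/211)*(179 - 980/211) - (-8482 + 18192) = 2*(-980/211)*(36789/211) - 1*9710 = -72106440/44521 - 9710 = -504405350/44521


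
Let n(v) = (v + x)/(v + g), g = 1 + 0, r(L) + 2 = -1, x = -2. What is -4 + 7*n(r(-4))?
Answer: 27/2 ≈ 13.500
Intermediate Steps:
r(L) = -3 (r(L) = -2 - 1 = -3)
g = 1
n(v) = (-2 + v)/(1 + v) (n(v) = (v - 2)/(v + 1) = (-2 + v)/(1 + v))
-4 + 7*n(r(-4)) = -4 + 7*((-2 - 3)/(1 - 3)) = -4 + 7*(-5/(-2)) = -4 + 7*(-1/2*(-5)) = -4 + 7*(5/2) = -4 + 35/2 = 27/2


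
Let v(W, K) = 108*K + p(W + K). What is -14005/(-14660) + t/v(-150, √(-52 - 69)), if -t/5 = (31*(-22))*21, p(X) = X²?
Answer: 1222799255053/296296300484 + 30248064*I/101056037 ≈ 4.1269 + 0.29932*I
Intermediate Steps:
v(W, K) = (K + W)² + 108*K (v(W, K) = 108*K + (W + K)² = 108*K + (K + W)² = (K + W)² + 108*K)
t = 71610 (t = -5*31*(-22)*21 = -(-3410)*21 = -5*(-14322) = 71610)
-14005/(-14660) + t/v(-150, √(-52 - 69)) = -14005/(-14660) + 71610/((√(-52 - 69) - 150)² + 108*√(-52 - 69)) = -14005*(-1/14660) + 71610/((√(-121) - 150)² + 108*√(-121)) = 2801/2932 + 71610/((11*I - 150)² + 108*(11*I)) = 2801/2932 + 71610/((-150 + 11*I)² + 1188*I)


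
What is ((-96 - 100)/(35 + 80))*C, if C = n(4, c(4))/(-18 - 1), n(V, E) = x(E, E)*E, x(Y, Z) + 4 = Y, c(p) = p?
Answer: 0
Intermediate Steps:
x(Y, Z) = -4 + Y
n(V, E) = E*(-4 + E) (n(V, E) = (-4 + E)*E = E*(-4 + E))
C = 0 (C = (4*(-4 + 4))/(-18 - 1) = (4*0)/(-19) = 0*(-1/19) = 0)
((-96 - 100)/(35 + 80))*C = ((-96 - 100)/(35 + 80))*0 = -196/115*0 = 0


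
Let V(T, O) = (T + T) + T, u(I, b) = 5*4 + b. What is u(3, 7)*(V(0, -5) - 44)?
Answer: -1188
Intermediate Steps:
u(I, b) = 20 + b
V(T, O) = 3*T (V(T, O) = 2*T + T = 3*T)
u(3, 7)*(V(0, -5) - 44) = (20 + 7)*(3*0 - 44) = 27*(0 - 44) = 27*(-44) = -1188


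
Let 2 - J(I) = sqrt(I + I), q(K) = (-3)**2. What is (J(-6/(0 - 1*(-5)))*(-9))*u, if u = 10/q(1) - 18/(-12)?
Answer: -47 + 47*I*sqrt(15)/5 ≈ -47.0 + 36.406*I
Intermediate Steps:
q(K) = 9
J(I) = 2 - sqrt(2)*sqrt(I) (J(I) = 2 - sqrt(I + I) = 2 - sqrt(2*I) = 2 - sqrt(2)*sqrt(I))
u = 47/18 (u = 10/9 - 18/(-12) = 10*(1/9) - 18*(-1/12) = 10/9 + 3/2 = 47/18 ≈ 2.6111)
(J(-6/(0 - 1*(-5)))*(-9))*u = ((2 - sqrt(2)*sqrt(-6/(0 - 1*(-5))))*(-9))*(47/18) = ((2 - sqrt(2)*sqrt(-6/(0 + 5)))*(-9))*(47/18) = ((2 - sqrt(2)*sqrt(-6/5))*(-9))*(47/18) = ((2 - sqrt(2)*I*sqrt(30)/5)*(-9))*(47/18) = ((2 - 2*I*sqrt(15)/5)*(-9))*(47/18) = (-18 + 18*I*sqrt(15)/5)*(47/18) = -47 + 47*I*sqrt(15)/5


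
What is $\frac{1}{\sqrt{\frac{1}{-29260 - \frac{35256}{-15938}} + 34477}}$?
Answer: $\frac{4 \sqrt{8557135150393865}}{68705091315} \approx 0.0053856$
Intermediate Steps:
$\frac{1}{\sqrt{\frac{1}{-29260 - \frac{35256}{-15938}} + 34477}} = \frac{1}{\sqrt{\frac{1}{-29260 - - \frac{1356}{613}} + 34477}} = \frac{1}{\sqrt{\frac{1}{-29260 + \frac{1356}{613}} + 34477}} = \frac{1}{\sqrt{\frac{1}{- \frac{17935024}{613}} + 34477}} = \frac{1}{\sqrt{- \frac{613}{17935024} + 34477}} = \frac{1}{\sqrt{\frac{618345821835}{17935024}}} = \frac{1}{\frac{9}{4483756} \sqrt{8557135150393865}} = \frac{4 \sqrt{8557135150393865}}{68705091315}$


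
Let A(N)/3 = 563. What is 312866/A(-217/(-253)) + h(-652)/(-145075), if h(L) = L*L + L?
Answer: 6381733646/35004525 ≈ 182.31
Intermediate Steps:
h(L) = L + L² (h(L) = L² + L = L + L²)
A(N) = 1689 (A(N) = 3*563 = 1689)
312866/A(-217/(-253)) + h(-652)/(-145075) = 312866/1689 - 652*(1 - 652)/(-145075) = 312866*(1/1689) - 652*(-651)*(-1/145075) = 312866/1689 + 424452*(-1/145075) = 312866/1689 - 60636/20725 = 6381733646/35004525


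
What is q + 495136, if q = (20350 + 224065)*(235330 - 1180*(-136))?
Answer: 96742396286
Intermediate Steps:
q = 96741901150 (q = 244415*(235330 + 160480) = 244415*395810 = 96741901150)
q + 495136 = 96741901150 + 495136 = 96742396286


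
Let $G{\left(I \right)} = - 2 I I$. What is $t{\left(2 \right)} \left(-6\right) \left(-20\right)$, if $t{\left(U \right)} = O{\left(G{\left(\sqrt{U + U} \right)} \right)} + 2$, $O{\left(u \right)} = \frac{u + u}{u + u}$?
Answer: $360$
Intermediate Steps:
$G{\left(I \right)} = - 2 I^{2}$
$O{\left(u \right)} = 1$ ($O{\left(u \right)} = \frac{2 u}{2 u} = 2 u \frac{1}{2 u} = 1$)
$t{\left(U \right)} = 3$ ($t{\left(U \right)} = 1 + 2 = 3$)
$t{\left(2 \right)} \left(-6\right) \left(-20\right) = 3 \left(-6\right) \left(-20\right) = \left(-18\right) \left(-20\right) = 360$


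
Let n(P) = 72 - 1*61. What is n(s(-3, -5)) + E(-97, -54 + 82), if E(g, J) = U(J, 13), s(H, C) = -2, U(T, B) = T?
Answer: 39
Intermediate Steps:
E(g, J) = J
n(P) = 11 (n(P) = 72 - 61 = 11)
n(s(-3, -5)) + E(-97, -54 + 82) = 11 + (-54 + 82) = 11 + 28 = 39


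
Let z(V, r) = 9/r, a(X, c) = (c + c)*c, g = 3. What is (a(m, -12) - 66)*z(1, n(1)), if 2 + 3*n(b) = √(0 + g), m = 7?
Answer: -11988 - 5994*√3 ≈ -22370.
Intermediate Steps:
n(b) = -⅔ + √3/3 (n(b) = -⅔ + √(0 + 3)/3 = -⅔ + √3/3)
a(X, c) = 2*c² (a(X, c) = (2*c)*c = 2*c²)
(a(m, -12) - 66)*z(1, n(1)) = (2*(-12)² - 66)*(9/(-⅔ + √3/3)) = (2*144 - 66)*(9/(-⅔ + √3/3)) = (288 - 66)*(9/(-⅔ + √3/3)) = 222*(9/(-⅔ + √3/3)) = 1998/(-⅔ + √3/3)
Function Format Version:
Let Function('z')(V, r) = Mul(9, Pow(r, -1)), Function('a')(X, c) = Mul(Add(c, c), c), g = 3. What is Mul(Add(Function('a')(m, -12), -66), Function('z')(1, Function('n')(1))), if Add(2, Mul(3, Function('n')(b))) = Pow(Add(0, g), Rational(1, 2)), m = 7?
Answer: Add(-11988, Mul(-5994, Pow(3, Rational(1, 2)))) ≈ -22370.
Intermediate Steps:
Function('n')(b) = Add(Rational(-2, 3), Mul(Rational(1, 3), Pow(3, Rational(1, 2)))) (Function('n')(b) = Add(Rational(-2, 3), Mul(Rational(1, 3), Pow(Add(0, 3), Rational(1, 2)))) = Add(Rational(-2, 3), Mul(Rational(1, 3), Pow(3, Rational(1, 2)))))
Function('a')(X, c) = Mul(2, Pow(c, 2)) (Function('a')(X, c) = Mul(Mul(2, c), c) = Mul(2, Pow(c, 2)))
Mul(Add(Function('a')(m, -12), -66), Function('z')(1, Function('n')(1))) = Mul(Add(Mul(2, Pow(-12, 2)), -66), Mul(9, Pow(Add(Rational(-2, 3), Mul(Rational(1, 3), Pow(3, Rational(1, 2)))), -1))) = Mul(Add(Mul(2, 144), -66), Mul(9, Pow(Add(Rational(-2, 3), Mul(Rational(1, 3), Pow(3, Rational(1, 2)))), -1))) = Mul(Add(288, -66), Mul(9, Pow(Add(Rational(-2, 3), Mul(Rational(1, 3), Pow(3, Rational(1, 2)))), -1))) = Mul(222, Mul(9, Pow(Add(Rational(-2, 3), Mul(Rational(1, 3), Pow(3, Rational(1, 2)))), -1))) = Mul(1998, Pow(Add(Rational(-2, 3), Mul(Rational(1, 3), Pow(3, Rational(1, 2)))), -1))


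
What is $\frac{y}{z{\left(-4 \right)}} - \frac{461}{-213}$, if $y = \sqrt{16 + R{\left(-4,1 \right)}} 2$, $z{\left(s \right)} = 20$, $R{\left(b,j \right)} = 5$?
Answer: $\frac{461}{213} + \frac{\sqrt{21}}{10} \approx 2.6226$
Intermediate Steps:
$y = 2 \sqrt{21}$ ($y = \sqrt{16 + 5} \cdot 2 = \sqrt{21} \cdot 2 = 2 \sqrt{21} \approx 9.1651$)
$\frac{y}{z{\left(-4 \right)}} - \frac{461}{-213} = \frac{2 \sqrt{21}}{20} - \frac{461}{-213} = 2 \sqrt{21} \cdot \frac{1}{20} - - \frac{461}{213} = \frac{\sqrt{21}}{10} + \frac{461}{213} = \frac{461}{213} + \frac{\sqrt{21}}{10}$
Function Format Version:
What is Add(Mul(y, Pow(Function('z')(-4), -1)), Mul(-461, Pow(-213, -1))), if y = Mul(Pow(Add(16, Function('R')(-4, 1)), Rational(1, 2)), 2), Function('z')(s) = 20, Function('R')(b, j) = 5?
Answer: Add(Rational(461, 213), Mul(Rational(1, 10), Pow(21, Rational(1, 2)))) ≈ 2.6226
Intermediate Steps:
y = Mul(2, Pow(21, Rational(1, 2))) (y = Mul(Pow(Add(16, 5), Rational(1, 2)), 2) = Mul(Pow(21, Rational(1, 2)), 2) = Mul(2, Pow(21, Rational(1, 2))) ≈ 9.1651)
Add(Mul(y, Pow(Function('z')(-4), -1)), Mul(-461, Pow(-213, -1))) = Add(Mul(Mul(2, Pow(21, Rational(1, 2))), Pow(20, -1)), Mul(-461, Pow(-213, -1))) = Add(Mul(Mul(2, Pow(21, Rational(1, 2))), Rational(1, 20)), Mul(-461, Rational(-1, 213))) = Add(Mul(Rational(1, 10), Pow(21, Rational(1, 2))), Rational(461, 213)) = Add(Rational(461, 213), Mul(Rational(1, 10), Pow(21, Rational(1, 2))))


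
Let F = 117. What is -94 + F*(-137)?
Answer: -16123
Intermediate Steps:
-94 + F*(-137) = -94 + 117*(-137) = -94 - 16029 = -16123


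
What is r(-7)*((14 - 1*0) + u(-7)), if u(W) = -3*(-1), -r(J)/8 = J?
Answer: 952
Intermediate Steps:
r(J) = -8*J
u(W) = 3
r(-7)*((14 - 1*0) + u(-7)) = (-8*(-7))*((14 - 1*0) + 3) = 56*((14 + 0) + 3) = 56*(14 + 3) = 56*17 = 952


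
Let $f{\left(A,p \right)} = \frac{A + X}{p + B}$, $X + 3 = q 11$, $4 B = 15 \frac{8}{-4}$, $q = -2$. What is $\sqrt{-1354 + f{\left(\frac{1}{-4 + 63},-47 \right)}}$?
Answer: $\frac{i \sqrt{55979449806}}{6431} \approx 36.791 i$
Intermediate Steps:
$B = - \frac{15}{2}$ ($B = \frac{15 \frac{8}{-4}}{4} = \frac{15 \cdot 8 \left(- \frac{1}{4}\right)}{4} = \frac{15 \left(-2\right)}{4} = \frac{1}{4} \left(-30\right) = - \frac{15}{2} \approx -7.5$)
$X = -25$ ($X = -3 - 22 = -25$)
$f{\left(A,p \right)} = \frac{-25 + A}{- \frac{15}{2} + p}$ ($f{\left(A,p \right)} = \frac{A - 25}{p - \frac{15}{2}} = \frac{-25 + A}{- \frac{15}{2} + p}$)
$\sqrt{-1354 + f{\left(\frac{1}{-4 + 63},-47 \right)}} = \sqrt{-1354 + \frac{2 \left(-25 + \frac{1}{-4 + 63}\right)}{-15 + 2 \left(-47\right)}} = \sqrt{-1354 + \frac{2 \left(-25 + \frac{1}{59}\right)}{-15 - 94}} = \sqrt{-1354 + \frac{2 \left(-25 + \frac{1}{59}\right)}{-109}} = \sqrt{-1354 + 2 \left(- \frac{1}{109}\right) \left(- \frac{1474}{59}\right)} = \sqrt{-1354 + \frac{2948}{6431}} = \sqrt{- \frac{8704626}{6431}} = \frac{i \sqrt{55979449806}}{6431}$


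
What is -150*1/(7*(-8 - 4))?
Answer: 25/14 ≈ 1.7857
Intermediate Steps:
-150*1/(7*(-8 - 4)) = -150/((-12*7)) = -150/(-84) = -150*(-1/84) = 25/14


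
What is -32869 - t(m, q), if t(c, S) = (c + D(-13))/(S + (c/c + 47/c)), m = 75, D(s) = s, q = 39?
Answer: -100156493/3047 ≈ -32871.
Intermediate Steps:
t(c, S) = (-13 + c)/(1 + S + 47/c) (t(c, S) = (c - 13)/(S + (c/c + 47/c)) = (-13 + c)/(S + (1 + 47/c)) = (-13 + c)/(1 + S + 47/c))
-32869 - t(m, q) = -32869 - 75*(-13 + 75)/(47 + 75 + 39*75) = -32869 - 75*62/(47 + 75 + 2925) = -32869 - 75*62/3047 = -32869 - 1*4650/3047 = -32869 - 4650/3047 = -100156493/3047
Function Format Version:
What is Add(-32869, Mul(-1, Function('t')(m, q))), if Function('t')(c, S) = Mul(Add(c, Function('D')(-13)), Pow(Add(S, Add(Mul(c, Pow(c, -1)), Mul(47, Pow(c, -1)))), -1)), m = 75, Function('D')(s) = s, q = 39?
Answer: Rational(-100156493, 3047) ≈ -32871.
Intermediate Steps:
Function('t')(c, S) = Mul(Pow(Add(1, S, Mul(47, Pow(c, -1))), -1), Add(-13, c)) (Function('t')(c, S) = Mul(Add(c, -13), Pow(Add(S, Add(Mul(c, Pow(c, -1)), Mul(47, Pow(c, -1)))), -1)) = Mul(Add(-13, c), Pow(Add(S, Add(1, Mul(47, Pow(c, -1)))), -1)) = Mul(Add(-13, c), Pow(Add(1, S, Mul(47, Pow(c, -1))), -1)) = Mul(Pow(Add(1, S, Mul(47, Pow(c, -1))), -1), Add(-13, c)))
Add(-32869, Mul(-1, Function('t')(m, q))) = Add(-32869, Mul(-1, Mul(75, Pow(Add(47, 75, Mul(39, 75)), -1), Add(-13, 75)))) = Add(-32869, Mul(-1, Mul(75, Pow(Add(47, 75, 2925), -1), 62))) = Add(-32869, Mul(-1, Mul(75, Pow(3047, -1), 62))) = Add(-32869, Mul(-1, Mul(75, Rational(1, 3047), 62))) = Add(-32869, Mul(-1, Rational(4650, 3047))) = Add(-32869, Rational(-4650, 3047)) = Rational(-100156493, 3047)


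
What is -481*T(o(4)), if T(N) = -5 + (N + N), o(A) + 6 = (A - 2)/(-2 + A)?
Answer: 7215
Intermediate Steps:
o(A) = -5 (o(A) = -6 + (A - 2)/(-2 + A) = -6 + (-2 + A)/(-2 + A) = -6 + 1 = -5)
T(N) = -5 + 2*N
-481*T(o(4)) = -481*(-5 + 2*(-5)) = -481*(-5 - 10) = -481*(-15) = 7215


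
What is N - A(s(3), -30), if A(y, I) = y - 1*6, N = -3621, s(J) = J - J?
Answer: -3615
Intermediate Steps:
s(J) = 0
A(y, I) = -6 + y (A(y, I) = y - 6 = -6 + y)
N - A(s(3), -30) = -3621 - (-6 + 0) = -3621 - 1*(-6) = -3621 + 6 = -3615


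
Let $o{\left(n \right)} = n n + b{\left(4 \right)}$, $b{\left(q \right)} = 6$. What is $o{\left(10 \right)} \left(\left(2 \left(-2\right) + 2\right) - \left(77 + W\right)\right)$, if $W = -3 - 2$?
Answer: $-7844$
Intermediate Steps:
$W = -5$ ($W = -3 - 2 = -5$)
$o{\left(n \right)} = 6 + n^{2}$ ($o{\left(n \right)} = n n + 6 = n^{2} + 6 = 6 + n^{2}$)
$o{\left(10 \right)} \left(\left(2 \left(-2\right) + 2\right) - \left(77 + W\right)\right) = \left(6 + 10^{2}\right) \left(\left(2 \left(-2\right) + 2\right) - 72\right) = \left(6 + 100\right) \left(\left(-4 + 2\right) + \left(-77 + 5\right)\right) = 106 \left(-2 - 72\right) = 106 \left(-74\right) = -7844$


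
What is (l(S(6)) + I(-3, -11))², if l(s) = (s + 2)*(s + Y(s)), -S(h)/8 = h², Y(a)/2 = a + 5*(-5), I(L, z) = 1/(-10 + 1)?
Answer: 5534891443225/81 ≈ 6.8332e+10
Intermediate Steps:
I(L, z) = -⅑ (I(L, z) = 1/(-9) = -⅑)
Y(a) = -50 + 2*a (Y(a) = 2*(a + 5*(-5)) = 2*(a - 25) = 2*(-25 + a) = -50 + 2*a)
S(h) = -8*h²
l(s) = (-50 + 3*s)*(2 + s) (l(s) = (s + 2)*(s + (-50 + 2*s)) = (2 + s)*(-50 + 3*s) = (-50 + 3*s)*(2 + s))
(l(S(6)) + I(-3, -11))² = ((-100 - (-352)*6² + 3*(-8*6²)²) - ⅑)² = ((-100 - (-352)*36 + 3*(-8*36)²) - ⅑)² = ((-100 - 44*(-288) + 3*(-288)²) - ⅑)² = ((-100 + 12672 + 3*82944) - ⅑)² = ((-100 + 12672 + 248832) - ⅑)² = (261404 - ⅑)² = (2352635/9)² = 5534891443225/81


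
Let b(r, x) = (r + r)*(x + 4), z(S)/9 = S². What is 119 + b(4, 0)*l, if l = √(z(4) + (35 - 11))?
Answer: 119 + 64*√42 ≈ 533.77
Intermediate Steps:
z(S) = 9*S²
b(r, x) = 2*r*(4 + x) (b(r, x) = (2*r)*(4 + x) = 2*r*(4 + x))
l = 2*√42 (l = √(9*4² + (35 - 11)) = √(9*16 + 24) = √(144 + 24) = √168 = 2*√42 ≈ 12.961)
119 + b(4, 0)*l = 119 + (2*4*(4 + 0))*(2*√42) = 119 + (2*4*4)*(2*√42) = 119 + 32*(2*√42) = 119 + 64*√42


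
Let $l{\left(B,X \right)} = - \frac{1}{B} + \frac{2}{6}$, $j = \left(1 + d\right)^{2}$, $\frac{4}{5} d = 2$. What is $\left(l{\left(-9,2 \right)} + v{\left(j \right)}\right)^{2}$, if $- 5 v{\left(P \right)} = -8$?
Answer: $\frac{8464}{2025} \approx 4.1798$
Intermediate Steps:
$d = \frac{5}{2}$ ($d = \frac{5}{4} \cdot 2 = \frac{5}{2} \approx 2.5$)
$j = \frac{49}{4}$ ($j = \left(1 + \frac{5}{2}\right)^{2} = \left(\frac{7}{2}\right)^{2} = \frac{49}{4} \approx 12.25$)
$l{\left(B,X \right)} = \frac{1}{3} - \frac{1}{B}$ ($l{\left(B,X \right)} = - \frac{1}{B} + 2 \cdot \frac{1}{6} = - \frac{1}{B} + \frac{1}{3} = \frac{1}{3} - \frac{1}{B}$)
$v{\left(P \right)} = \frac{8}{5}$ ($v{\left(P \right)} = \left(- \frac{1}{5}\right) \left(-8\right) = \frac{8}{5}$)
$\left(l{\left(-9,2 \right)} + v{\left(j \right)}\right)^{2} = \left(\frac{-3 - 9}{3 \left(-9\right)} + \frac{8}{5}\right)^{2} = \left(\frac{1}{3} \left(- \frac{1}{9}\right) \left(-12\right) + \frac{8}{5}\right)^{2} = \left(\frac{4}{9} + \frac{8}{5}\right)^{2} = \left(\frac{92}{45}\right)^{2} = \frac{8464}{2025}$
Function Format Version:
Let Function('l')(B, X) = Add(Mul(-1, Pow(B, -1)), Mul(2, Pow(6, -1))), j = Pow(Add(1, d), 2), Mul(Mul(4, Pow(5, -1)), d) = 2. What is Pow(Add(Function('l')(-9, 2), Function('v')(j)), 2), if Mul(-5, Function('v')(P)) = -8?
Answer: Rational(8464, 2025) ≈ 4.1798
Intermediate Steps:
d = Rational(5, 2) (d = Mul(Rational(5, 4), 2) = Rational(5, 2) ≈ 2.5000)
j = Rational(49, 4) (j = Pow(Add(1, Rational(5, 2)), 2) = Pow(Rational(7, 2), 2) = Rational(49, 4) ≈ 12.250)
Function('l')(B, X) = Add(Rational(1, 3), Mul(-1, Pow(B, -1))) (Function('l')(B, X) = Add(Mul(-1, Pow(B, -1)), Mul(2, Rational(1, 6))) = Add(Mul(-1, Pow(B, -1)), Rational(1, 3)) = Add(Rational(1, 3), Mul(-1, Pow(B, -1))))
Function('v')(P) = Rational(8, 5) (Function('v')(P) = Mul(Rational(-1, 5), -8) = Rational(8, 5))
Pow(Add(Function('l')(-9, 2), Function('v')(j)), 2) = Pow(Add(Mul(Rational(1, 3), Pow(-9, -1), Add(-3, -9)), Rational(8, 5)), 2) = Pow(Add(Mul(Rational(1, 3), Rational(-1, 9), -12), Rational(8, 5)), 2) = Pow(Add(Rational(4, 9), Rational(8, 5)), 2) = Pow(Rational(92, 45), 2) = Rational(8464, 2025)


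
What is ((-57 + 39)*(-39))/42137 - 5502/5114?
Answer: -114123873/107744309 ≈ -1.0592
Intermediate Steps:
((-57 + 39)*(-39))/42137 - 5502/5114 = -18*(-39)*(1/42137) - 5502*1/5114 = 702*(1/42137) - 2751/2557 = 702/42137 - 2751/2557 = -114123873/107744309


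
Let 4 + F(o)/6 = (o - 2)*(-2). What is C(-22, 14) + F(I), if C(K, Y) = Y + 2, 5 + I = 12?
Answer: -68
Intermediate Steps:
I = 7 (I = -5 + 12 = 7)
C(K, Y) = 2 + Y
F(o) = -12*o (F(o) = -24 + 6*((o - 2)*(-2)) = -24 + 6*((-2 + o)*(-2)) = -24 + 6*(4 - 2*o) = -24 + (24 - 12*o) = -12*o)
C(-22, 14) + F(I) = (2 + 14) - 12*7 = 16 - 84 = -68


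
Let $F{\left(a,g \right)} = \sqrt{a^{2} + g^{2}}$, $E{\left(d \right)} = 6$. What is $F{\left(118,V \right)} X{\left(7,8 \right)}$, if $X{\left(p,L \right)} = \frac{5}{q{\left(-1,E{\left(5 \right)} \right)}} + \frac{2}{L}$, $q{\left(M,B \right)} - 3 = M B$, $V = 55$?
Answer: $- \frac{17 \sqrt{16949}}{12} \approx -184.43$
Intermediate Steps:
$q{\left(M,B \right)} = 3 + B M$ ($q{\left(M,B \right)} = 3 + M B = 3 + B M$)
$X{\left(p,L \right)} = - \frac{5}{3} + \frac{2}{L}$ ($X{\left(p,L \right)} = \frac{5}{3 + 6 \left(-1\right)} + \frac{2}{L} = \frac{5}{3 - 6} + \frac{2}{L} = \frac{5}{-3} + \frac{2}{L} = 5 \left(- \frac{1}{3}\right) + \frac{2}{L} = - \frac{5}{3} + \frac{2}{L}$)
$F{\left(118,V \right)} X{\left(7,8 \right)} = \sqrt{118^{2} + 55^{2}} \left(- \frac{5}{3} + \frac{2}{8}\right) = \sqrt{13924 + 3025} \left(- \frac{5}{3} + 2 \cdot \frac{1}{8}\right) = \sqrt{16949} \left(- \frac{5}{3} + \frac{1}{4}\right) = \sqrt{16949} \left(- \frac{17}{12}\right) = - \frac{17 \sqrt{16949}}{12}$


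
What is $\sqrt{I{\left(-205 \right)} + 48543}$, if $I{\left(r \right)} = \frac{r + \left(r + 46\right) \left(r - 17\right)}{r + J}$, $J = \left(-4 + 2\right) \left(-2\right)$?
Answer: $\frac{5 \sqrt{78165282}}{201} \approx 219.93$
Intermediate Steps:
$J = 4$ ($J = \left(-2\right) \left(-2\right) = 4$)
$I{\left(r \right)} = \frac{r + \left(-17 + r\right) \left(46 + r\right)}{4 + r}$ ($I{\left(r \right)} = \frac{r + \left(r + 46\right) \left(r - 17\right)}{r + 4} = \frac{r + \left(46 + r\right) \left(-17 + r\right)}{4 + r} = \frac{r + \left(-17 + r\right) \left(46 + r\right)}{4 + r}$)
$\sqrt{I{\left(-205 \right)} + 48543} = \sqrt{\frac{-782 + \left(-205\right)^{2} + 30 \left(-205\right)}{4 - 205} + 48543} = \sqrt{\frac{-782 + 42025 - 6150}{-201} + 48543} = \sqrt{\left(- \frac{1}{201}\right) 35093 + 48543} = \sqrt{- \frac{35093}{201} + 48543} = \sqrt{\frac{9722050}{201}} = \frac{5 \sqrt{78165282}}{201}$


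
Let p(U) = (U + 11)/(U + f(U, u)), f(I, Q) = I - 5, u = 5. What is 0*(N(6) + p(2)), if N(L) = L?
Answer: 0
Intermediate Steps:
f(I, Q) = -5 + I
p(U) = (11 + U)/(-5 + 2*U) (p(U) = (U + 11)/(U + (-5 + U)) = (11 + U)/(-5 + 2*U))
0*(N(6) + p(2)) = 0*(6 + (11 + 2)/(-5 + 2*2)) = 0*(6 + 13/(-5 + 4)) = 0*(6 + 13/(-1)) = 0*(6 - 1*13) = 0*(6 - 13) = 0*(-7) = 0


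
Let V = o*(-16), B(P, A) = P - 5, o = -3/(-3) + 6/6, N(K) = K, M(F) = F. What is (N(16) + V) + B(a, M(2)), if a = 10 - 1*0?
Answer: -11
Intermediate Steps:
a = 10 (a = 10 + 0 = 10)
o = 2 (o = -3*(-1/3) + 6*(1/6) = 1 + 1 = 2)
B(P, A) = -5 + P
V = -32 (V = 2*(-16) = -32)
(N(16) + V) + B(a, M(2)) = (16 - 32) + (-5 + 10) = -16 + 5 = -11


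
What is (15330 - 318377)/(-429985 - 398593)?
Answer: 303047/828578 ≈ 0.36574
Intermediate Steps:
(15330 - 318377)/(-429985 - 398593) = -303047/(-828578) = -303047*(-1/828578) = 303047/828578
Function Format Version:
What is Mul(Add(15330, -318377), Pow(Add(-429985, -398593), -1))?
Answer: Rational(303047, 828578) ≈ 0.36574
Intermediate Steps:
Mul(Add(15330, -318377), Pow(Add(-429985, -398593), -1)) = Mul(-303047, Pow(-828578, -1)) = Mul(-303047, Rational(-1, 828578)) = Rational(303047, 828578)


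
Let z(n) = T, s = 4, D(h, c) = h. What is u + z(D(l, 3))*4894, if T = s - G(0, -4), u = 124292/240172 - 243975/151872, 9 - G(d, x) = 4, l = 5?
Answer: -14879194733231/3039616832 ≈ -4895.1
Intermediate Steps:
G(d, x) = 5 (G(d, x) = 9 - 1*4 = 9 - 4 = 5)
u = -3309957423/3039616832 (u = 124292*(1/240172) - 243975*1/151872 = 31073/60043 - 81325/50624 = -3309957423/3039616832 ≈ -1.0889)
T = -1 (T = 4 - 1*5 = 4 - 5 = -1)
z(n) = -1
u + z(D(l, 3))*4894 = -3309957423/3039616832 - 1*4894 = -3309957423/3039616832 - 4894 = -14879194733231/3039616832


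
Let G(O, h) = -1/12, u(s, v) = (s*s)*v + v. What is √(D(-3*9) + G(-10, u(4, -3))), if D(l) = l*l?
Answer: √26241/6 ≈ 26.998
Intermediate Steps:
u(s, v) = v + v*s² (u(s, v) = s²*v + v = v*s² + v = v + v*s²)
G(O, h) = -1/12 (G(O, h) = -1*1/12 = -1/12)
D(l) = l²
√(D(-3*9) + G(-10, u(4, -3))) = √((-3*9)² - 1/12) = √((-27)² - 1/12) = √(729 - 1/12) = √(8747/12) = √26241/6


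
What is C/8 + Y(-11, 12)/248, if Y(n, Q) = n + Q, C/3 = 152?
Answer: 14137/248 ≈ 57.004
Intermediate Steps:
C = 456 (C = 3*152 = 456)
Y(n, Q) = Q + n
C/8 + Y(-11, 12)/248 = 456/8 + (12 - 11)/248 = 456*(⅛) + 1*(1/248) = 57 + 1/248 = 14137/248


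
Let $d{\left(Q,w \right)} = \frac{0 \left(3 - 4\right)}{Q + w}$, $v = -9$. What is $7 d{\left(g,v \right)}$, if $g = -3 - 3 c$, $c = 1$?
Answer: $0$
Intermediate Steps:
$g = -6$ ($g = -3 - 3 = -6$)
$d{\left(Q,w \right)} = 0$ ($d{\left(Q,w \right)} = \frac{0 \left(-1\right)}{Q + w} = \frac{0}{Q + w} = 0$)
$7 d{\left(g,v \right)} = 7 \cdot 0 = 0$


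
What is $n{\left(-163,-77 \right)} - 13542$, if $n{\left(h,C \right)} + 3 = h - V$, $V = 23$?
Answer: $-13731$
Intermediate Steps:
$n{\left(h,C \right)} = -26 + h$ ($n{\left(h,C \right)} = -3 + \left(h - 23\right) = -3 + \left(-23 + h\right) = -26 + h$)
$n{\left(-163,-77 \right)} - 13542 = \left(-26 - 163\right) - 13542 = -189 - 13542 = -13731$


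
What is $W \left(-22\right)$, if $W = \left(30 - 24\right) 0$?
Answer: $0$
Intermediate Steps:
$W = 0$ ($W = 6 \cdot 0 = 0$)
$W \left(-22\right) = 0 \left(-22\right) = 0$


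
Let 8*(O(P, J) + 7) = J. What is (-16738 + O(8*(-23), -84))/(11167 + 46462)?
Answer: -1081/3718 ≈ -0.29075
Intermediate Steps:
O(P, J) = -7 + J/8
(-16738 + O(8*(-23), -84))/(11167 + 46462) = (-16738 + (-7 + (⅛)*(-84)))/(11167 + 46462) = (-16738 + (-7 - 21/2))/57629 = (-16738 - 35/2)*(1/57629) = -33511/2*1/57629 = -1081/3718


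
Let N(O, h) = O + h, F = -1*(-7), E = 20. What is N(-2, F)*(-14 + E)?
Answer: 30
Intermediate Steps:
F = 7
N(-2, F)*(-14 + E) = (-2 + 7)*(-14 + 20) = 5*6 = 30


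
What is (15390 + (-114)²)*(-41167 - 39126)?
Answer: -2279197098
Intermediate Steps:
(15390 + (-114)²)*(-41167 - 39126) = (15390 + 12996)*(-80293) = 28386*(-80293) = -2279197098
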